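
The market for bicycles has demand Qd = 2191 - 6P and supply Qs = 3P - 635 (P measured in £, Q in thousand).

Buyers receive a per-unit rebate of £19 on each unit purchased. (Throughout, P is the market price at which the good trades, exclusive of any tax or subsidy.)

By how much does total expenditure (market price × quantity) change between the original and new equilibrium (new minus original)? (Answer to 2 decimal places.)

Original equilibrium: 2191 - 6P = 3P - 635 gives 2826 = 9P, so P = 314 and Q = 307.
Since buyers' out-of-pocket price is the market price minus the rebate, the effective demand curve becomes Qd = 2305 - 6P.
Equate the new curves: 2305 - 6P = 3P - 635, giving 2940 = 9P, P = 980/3 ≈ 326.6667, Q = 345.
Expenditure moves from 314×307 = 96398 to 326.6667×345 = 112700; change = +16302.00.

+16302.00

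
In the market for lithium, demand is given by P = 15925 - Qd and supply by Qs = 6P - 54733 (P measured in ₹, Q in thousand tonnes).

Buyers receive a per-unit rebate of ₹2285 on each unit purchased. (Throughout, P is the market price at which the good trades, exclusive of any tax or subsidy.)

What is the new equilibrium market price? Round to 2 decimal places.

Before the shock: 15925 - P = 6P - 54733 ⇒ 70658 = 7P ⇒ P = 10094, Q = 5831.
Since buyers' out-of-pocket price is the market price minus the rebate, the effective demand curve becomes Qd = 18210 - P.
Setting them equal: 18210 - P = 6P - 54733 → 72943 = 7P, so P = 72943/7 ≈ 10420.4286 and Q = 54527/7 ≈ 7789.5714.

10420.43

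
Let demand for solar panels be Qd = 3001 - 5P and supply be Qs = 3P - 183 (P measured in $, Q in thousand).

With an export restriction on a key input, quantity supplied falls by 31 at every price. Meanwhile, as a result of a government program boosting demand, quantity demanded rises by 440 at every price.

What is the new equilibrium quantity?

Solve the original market: 3001 - 5P = 3P - 183, hence P = 398 and Q = 1011.
The shock moves the curves to Qd = 3441 - 5P and Qs = 3P - 214.
New equilibrium: 3441 - 5P = 3P - 214 ⇒ 3655 = 8P ⇒ P = 456.875, Q = 1156.625.

1156.625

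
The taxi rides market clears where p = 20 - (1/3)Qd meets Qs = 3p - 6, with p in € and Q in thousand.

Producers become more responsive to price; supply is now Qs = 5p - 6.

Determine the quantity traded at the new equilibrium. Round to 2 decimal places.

Initially, 60 - 3p = 3p - 6, so 66 = 6p and p = 11, Q = 27.
With the change applied: demand Qd = 60 - 3p, supply Qs = 5p - 6.
New equilibrium: 60 - 3p = 5p - 6 ⇒ 66 = 8p ⇒ p = 8.25, Q = 35.25.

35.25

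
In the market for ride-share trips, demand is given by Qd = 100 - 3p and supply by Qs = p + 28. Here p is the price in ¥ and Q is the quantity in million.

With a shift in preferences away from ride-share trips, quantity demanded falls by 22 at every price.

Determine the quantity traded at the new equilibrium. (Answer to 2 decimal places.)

40.50

Solve the original market: 100 - 3p = p + 28, hence p = 18 and Q = 46.
The new curves are Qd = 78 - 3p (demand) and Qs = p + 28 (supply).
Equate the new curves: 78 - 3p = p + 28, giving 50 = 4p, p = 12.5, Q = 40.5.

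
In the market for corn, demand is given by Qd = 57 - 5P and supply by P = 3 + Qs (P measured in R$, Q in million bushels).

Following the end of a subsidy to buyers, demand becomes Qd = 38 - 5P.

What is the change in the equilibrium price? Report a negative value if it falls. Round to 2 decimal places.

-3.17

Original equilibrium: 57 - 5P = P - 3 gives 60 = 6P, so P = 10 and Q = 7.
After the shift, demand is Qd = 38 - 5P and supply is Qs = P - 3.
New equilibrium: 38 - 5P = P - 3 ⇒ 41 = 6P ⇒ P = 41/6 ≈ 6.8333, Q = 23/6 ≈ 3.8333.
ΔP = 6.8333 − 10 = -3.17.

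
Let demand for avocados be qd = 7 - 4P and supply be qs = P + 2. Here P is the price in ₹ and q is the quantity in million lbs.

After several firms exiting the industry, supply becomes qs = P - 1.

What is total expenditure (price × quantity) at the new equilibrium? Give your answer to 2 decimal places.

0.96

Initially, 7 - 4P = P + 2, so 5 = 5P and P = 1, q = 3.
With the change applied: demand qd = 7 - 4P, supply qs = P - 1.
Clearing the new market: 7 - 4P = P - 1, so P = 1.6 and q = 0.6.
New expenditure = 1.6 × 0.6 = 0.96.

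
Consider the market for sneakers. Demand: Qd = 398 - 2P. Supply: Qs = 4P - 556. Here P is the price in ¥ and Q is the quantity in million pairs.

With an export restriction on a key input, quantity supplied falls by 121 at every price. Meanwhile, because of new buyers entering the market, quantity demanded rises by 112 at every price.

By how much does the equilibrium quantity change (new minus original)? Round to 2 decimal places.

Before the shock: 398 - 2P = 4P - 556 ⇒ 954 = 6P ⇒ P = 159, Q = 80.
After the shift, demand is Qd = 510 - 2P and supply is Qs = 4P - 677.
Clearing the new market: 510 - 2P = 4P - 677, so P = 1187/6 ≈ 197.8333 and Q = 343/3 ≈ 114.3333.
ΔQ = 114.3333 − 80 = +34.33.

+34.33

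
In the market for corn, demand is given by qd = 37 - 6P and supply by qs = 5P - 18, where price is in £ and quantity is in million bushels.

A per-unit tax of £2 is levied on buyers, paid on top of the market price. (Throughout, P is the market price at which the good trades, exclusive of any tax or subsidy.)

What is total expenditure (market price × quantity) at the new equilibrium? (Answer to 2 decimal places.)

6.04

Original equilibrium: 37 - 6P = 5P - 18 gives 55 = 11P, so P = 5 and q = 7.
Since buyers pay the price plus the tax, the effective demand curve becomes qd = 25 - 6P.
New equilibrium: 25 - 6P = 5P - 18 ⇒ 43 = 11P ⇒ P = 43/11 ≈ 3.9091, q = 17/11 ≈ 1.5455.
New expenditure = 3.9091 × 1.5455 = 6.04.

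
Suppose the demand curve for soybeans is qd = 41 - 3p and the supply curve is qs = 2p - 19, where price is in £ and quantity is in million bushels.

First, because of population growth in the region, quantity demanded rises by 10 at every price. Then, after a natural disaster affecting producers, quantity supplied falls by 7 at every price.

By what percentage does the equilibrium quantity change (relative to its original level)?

-4

Solve the original market: 41 - 3p = 2p - 19, hence p = 12 and q = 5.
With the change applied: demand qd = 51 - 3p, supply qs = 2p - 26.
Equate the new curves: 51 - 3p = 2p - 26, giving 77 = 5p, p = 15.4, q = 4.8.
%Δq = (4.8 − 5) / 5 × 100 = -4%.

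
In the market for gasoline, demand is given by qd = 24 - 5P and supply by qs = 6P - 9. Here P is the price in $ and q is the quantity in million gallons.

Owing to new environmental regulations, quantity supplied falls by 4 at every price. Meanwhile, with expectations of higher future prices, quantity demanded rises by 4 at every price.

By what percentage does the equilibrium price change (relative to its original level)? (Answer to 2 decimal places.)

+24.24

Before the shock: 24 - 5P = 6P - 9 ⇒ 33 = 11P ⇒ P = 3, q = 9.
The new curves are qd = 28 - 5P (demand) and qs = 6P - 13 (supply).
Setting them equal: 28 - 5P = 6P - 13 → 41 = 11P, so P = 41/11 ≈ 3.7273 and q = 103/11 ≈ 9.3636.
%ΔP = (3.7273 − 3) / 3 × 100 = +24.24%.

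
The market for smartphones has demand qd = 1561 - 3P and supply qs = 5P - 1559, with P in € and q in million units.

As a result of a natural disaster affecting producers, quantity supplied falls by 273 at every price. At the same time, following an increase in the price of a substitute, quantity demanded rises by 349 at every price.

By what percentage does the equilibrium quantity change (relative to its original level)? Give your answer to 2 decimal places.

Solve the original market: 1561 - 3P = 5P - 1559, hence P = 390 and q = 391.
With the change applied: demand qd = 1910 - 3P, supply qs = 5P - 1832.
Equate the new curves: 1910 - 3P = 5P - 1832, giving 3742 = 8P, P = 467.75, q = 506.75.
%Δq = (506.75 − 391) / 391 × 100 = +29.60%.

+29.60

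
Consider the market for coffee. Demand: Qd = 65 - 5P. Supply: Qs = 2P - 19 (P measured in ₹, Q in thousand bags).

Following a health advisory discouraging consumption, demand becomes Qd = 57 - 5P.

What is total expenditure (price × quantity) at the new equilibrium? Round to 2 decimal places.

29.47

Before the shock: 65 - 5P = 2P - 19 ⇒ 84 = 7P ⇒ P = 12, Q = 5.
The shock moves the curves to Qd = 57 - 5P and Qs = 2P - 19.
Equate the new curves: 57 - 5P = 2P - 19, giving 76 = 7P, P = 76/7 ≈ 10.8571, Q = 19/7 ≈ 2.7143.
New expenditure = 10.8571 × 2.7143 = 29.47.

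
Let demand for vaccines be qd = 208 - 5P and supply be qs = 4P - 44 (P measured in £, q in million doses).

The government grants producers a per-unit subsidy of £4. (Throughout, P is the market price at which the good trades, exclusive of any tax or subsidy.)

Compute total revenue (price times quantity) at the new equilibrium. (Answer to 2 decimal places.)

Before the shock: 208 - 5P = 4P - 44 ⇒ 252 = 9P ⇒ P = 28, q = 68.
Since sellers receive the price plus the subsidy, the effective supply curve becomes qs = 4P - 28.
New equilibrium: 208 - 5P = 4P - 28 ⇒ 236 = 9P ⇒ P = 236/9 ≈ 26.2222, q = 692/9 ≈ 76.8889.
New expenditure = 26.2222 × 76.8889 = 2016.20.

2016.20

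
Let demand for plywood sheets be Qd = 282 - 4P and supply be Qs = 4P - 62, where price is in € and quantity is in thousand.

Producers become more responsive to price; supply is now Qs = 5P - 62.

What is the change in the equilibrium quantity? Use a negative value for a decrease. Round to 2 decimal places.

Original equilibrium: 282 - 4P = 4P - 62 gives 344 = 8P, so P = 43 and Q = 110.
With the change applied: demand Qd = 282 - 4P, supply Qs = 5P - 62.
New equilibrium: 282 - 4P = 5P - 62 ⇒ 344 = 9P ⇒ P = 344/9 ≈ 38.2222, Q = 1162/9 ≈ 129.1111.
ΔQ = 129.1111 − 110 = +19.11.

+19.11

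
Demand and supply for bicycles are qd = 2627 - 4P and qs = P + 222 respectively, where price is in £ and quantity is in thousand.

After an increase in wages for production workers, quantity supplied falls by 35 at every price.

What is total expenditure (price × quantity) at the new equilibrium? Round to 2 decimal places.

329400.00

Original equilibrium: 2627 - 4P = P + 222 gives 2405 = 5P, so P = 481 and q = 703.
After the shift, demand is qd = 2627 - 4P and supply is qs = P + 187.
New equilibrium: 2627 - 4P = P + 187 ⇒ 2440 = 5P ⇒ P = 488, q = 675.
New expenditure = 488 × 675 = 329400.00.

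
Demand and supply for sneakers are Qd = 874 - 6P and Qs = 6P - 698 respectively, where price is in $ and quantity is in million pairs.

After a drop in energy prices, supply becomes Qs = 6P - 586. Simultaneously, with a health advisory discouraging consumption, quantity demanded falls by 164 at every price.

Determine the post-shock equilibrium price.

108

Original equilibrium: 874 - 6P = 6P - 698 gives 1572 = 12P, so P = 131 and Q = 88.
The shock moves the curves to Qd = 710 - 6P and Qs = 6P - 586.
Equate the new curves: 710 - 6P = 6P - 586, giving 1296 = 12P, P = 108, Q = 62.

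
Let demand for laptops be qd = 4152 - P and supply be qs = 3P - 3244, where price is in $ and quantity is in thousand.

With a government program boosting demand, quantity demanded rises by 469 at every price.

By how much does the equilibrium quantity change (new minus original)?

Initially, 4152 - P = 3P - 3244, so 7396 = 4P and P = 1849, q = 2303.
The shock moves the curves to qd = 4621 - P and qs = 3P - 3244.
Clearing the new market: 4621 - P = 3P - 3244, so P = 1966.25 and q = 2654.75.
Δq = 2654.75 − 2303 = +351.75.

+351.75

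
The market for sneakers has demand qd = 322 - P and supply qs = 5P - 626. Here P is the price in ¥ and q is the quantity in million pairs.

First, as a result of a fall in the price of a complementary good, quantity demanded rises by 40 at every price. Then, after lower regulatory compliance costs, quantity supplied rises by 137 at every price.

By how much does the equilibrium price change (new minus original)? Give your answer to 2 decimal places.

Initially, 322 - P = 5P - 626, so 948 = 6P and P = 158, q = 164.
After the shift, demand is qd = 362 - P and supply is qs = 5P - 489.
Clearing the new market: 362 - P = 5P - 489, so P = 851/6 ≈ 141.8333 and q = 1321/6 ≈ 220.1667.
ΔP = 141.8333 − 158 = -16.17.

-16.17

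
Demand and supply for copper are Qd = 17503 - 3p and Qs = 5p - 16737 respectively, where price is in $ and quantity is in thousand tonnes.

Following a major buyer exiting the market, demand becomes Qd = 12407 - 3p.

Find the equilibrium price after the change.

Initially, 17503 - 3p = 5p - 16737, so 34240 = 8p and p = 4280, Q = 4663.
The new curves are Qd = 12407 - 3p (demand) and Qs = 5p - 16737 (supply).
Equate the new curves: 12407 - 3p = 5p - 16737, giving 29144 = 8p, p = 3643, Q = 1478.

3643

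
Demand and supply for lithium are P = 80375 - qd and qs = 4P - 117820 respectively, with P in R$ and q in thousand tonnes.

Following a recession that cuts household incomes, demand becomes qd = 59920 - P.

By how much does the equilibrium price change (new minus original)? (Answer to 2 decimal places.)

-4091.00

Before the shock: 80375 - P = 4P - 117820 ⇒ 198195 = 5P ⇒ P = 39639, q = 40736.
The shock moves the curves to qd = 59920 - P and qs = 4P - 117820.
Setting them equal: 59920 - P = 4P - 117820 → 177740 = 5P, so P = 35548 and q = 24372.
ΔP = 35548 − 39639 = -4091.00.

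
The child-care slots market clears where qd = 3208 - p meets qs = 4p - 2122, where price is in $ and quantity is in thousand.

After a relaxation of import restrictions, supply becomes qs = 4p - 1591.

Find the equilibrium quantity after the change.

Before the shock: 3208 - p = 4p - 2122 ⇒ 5330 = 5p ⇒ p = 1066, q = 2142.
With the change applied: demand qd = 3208 - p, supply qs = 4p - 1591.
New equilibrium: 3208 - p = 4p - 1591 ⇒ 4799 = 5p ⇒ p = 959.8, q = 2248.2.

2248.2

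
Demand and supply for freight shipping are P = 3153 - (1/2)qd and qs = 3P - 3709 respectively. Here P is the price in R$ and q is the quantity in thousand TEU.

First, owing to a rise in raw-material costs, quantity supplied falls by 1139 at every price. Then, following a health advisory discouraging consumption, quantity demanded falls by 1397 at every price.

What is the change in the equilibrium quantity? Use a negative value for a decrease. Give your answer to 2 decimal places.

-1293.80

Original equilibrium: 6306 - 2P = 3P - 3709 gives 10015 = 5P, so P = 2003 and q = 2300.
With the change applied: demand qd = 4909 - 2P, supply qs = 3P - 4848.
Equate the new curves: 4909 - 2P = 3P - 4848, giving 9757 = 5P, P = 1951.4, q = 1006.2.
Δq = 1006.2 − 2300 = -1293.80.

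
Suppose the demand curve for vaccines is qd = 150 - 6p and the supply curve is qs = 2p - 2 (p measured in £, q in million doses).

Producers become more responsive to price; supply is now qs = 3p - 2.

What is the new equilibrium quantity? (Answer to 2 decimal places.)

48.67

Before the shock: 150 - 6p = 2p - 2 ⇒ 152 = 8p ⇒ p = 19, q = 36.
The shock moves the curves to qd = 150 - 6p and qs = 3p - 2.
Clearing the new market: 150 - 6p = 3p - 2, so p = 152/9 ≈ 16.8889 and q = 146/3 ≈ 48.6667.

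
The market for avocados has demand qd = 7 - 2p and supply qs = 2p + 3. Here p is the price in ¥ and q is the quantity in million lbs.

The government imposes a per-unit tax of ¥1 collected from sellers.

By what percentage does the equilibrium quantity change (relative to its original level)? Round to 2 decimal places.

-20.00

Before the shock: 7 - 2p = 2p + 3 ⇒ 4 = 4p ⇒ p = 1, q = 5.
Since sellers keep the price net of the tax, the effective supply curve becomes qs = 2p + 1.
Setting them equal: 7 - 2p = 2p + 1 → 6 = 4p, so p = 1.5 and q = 4.
%Δq = (4 − 5) / 5 × 100 = -20.00%.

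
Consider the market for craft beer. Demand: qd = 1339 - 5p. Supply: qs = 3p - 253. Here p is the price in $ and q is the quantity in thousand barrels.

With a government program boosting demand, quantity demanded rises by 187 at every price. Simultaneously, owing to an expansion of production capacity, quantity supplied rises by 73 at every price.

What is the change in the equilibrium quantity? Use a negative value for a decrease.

Solve the original market: 1339 - 5p = 3p - 253, hence p = 199 and q = 344.
The new curves are qd = 1526 - 5p (demand) and qs = 3p - 180 (supply).
New equilibrium: 1526 - 5p = 3p - 180 ⇒ 1706 = 8p ⇒ p = 213.25, q = 459.75.
Δq = 459.75 − 344 = +115.75.

+115.75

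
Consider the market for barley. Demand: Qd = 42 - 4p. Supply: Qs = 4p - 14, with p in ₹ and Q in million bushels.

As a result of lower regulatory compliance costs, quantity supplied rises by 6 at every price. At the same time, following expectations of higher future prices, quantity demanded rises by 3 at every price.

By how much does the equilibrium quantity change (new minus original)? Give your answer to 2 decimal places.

+4.50

Original equilibrium: 42 - 4p = 4p - 14 gives 56 = 8p, so p = 7 and Q = 14.
After the shift, demand is Qd = 45 - 4p and supply is Qs = 4p - 8.
Equate the new curves: 45 - 4p = 4p - 8, giving 53 = 8p, p = 6.625, Q = 18.5.
ΔQ = 18.5 − 14 = +4.50.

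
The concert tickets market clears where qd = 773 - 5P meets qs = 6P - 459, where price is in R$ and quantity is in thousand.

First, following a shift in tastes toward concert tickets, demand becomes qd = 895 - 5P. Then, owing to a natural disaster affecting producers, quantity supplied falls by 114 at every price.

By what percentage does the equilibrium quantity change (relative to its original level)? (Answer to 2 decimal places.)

+6.91

Original equilibrium: 773 - 5P = 6P - 459 gives 1232 = 11P, so P = 112 and q = 213.
The new curves are qd = 895 - 5P (demand) and qs = 6P - 573 (supply).
Clearing the new market: 895 - 5P = 6P - 573, so P = 1468/11 ≈ 133.4545 and q = 2505/11 ≈ 227.7273.
%Δq = (227.7273 − 213) / 213 × 100 = +6.91%.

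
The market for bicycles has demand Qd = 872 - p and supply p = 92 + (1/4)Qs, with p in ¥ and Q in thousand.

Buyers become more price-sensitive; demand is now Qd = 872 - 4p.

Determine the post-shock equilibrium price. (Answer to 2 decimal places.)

Initially, 872 - p = 4p - 368, so 1240 = 5p and p = 248, Q = 624.
With the change applied: demand Qd = 872 - 4p, supply Qs = 4p - 368.
Equate the new curves: 872 - 4p = 4p - 368, giving 1240 = 8p, p = 155, Q = 252.

155.00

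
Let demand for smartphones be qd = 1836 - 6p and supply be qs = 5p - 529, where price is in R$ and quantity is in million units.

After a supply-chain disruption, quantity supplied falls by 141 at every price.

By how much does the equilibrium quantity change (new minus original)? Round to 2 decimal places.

Initially, 1836 - 6p = 5p - 529, so 2365 = 11p and p = 215, q = 546.
The new curves are qd = 1836 - 6p (demand) and qs = 5p - 670 (supply).
Setting them equal: 1836 - 6p = 5p - 670 → 2506 = 11p, so p = 2506/11 ≈ 227.8182 and q = 5160/11 ≈ 469.0909.
Δq = 469.0909 − 546 = -76.91.

-76.91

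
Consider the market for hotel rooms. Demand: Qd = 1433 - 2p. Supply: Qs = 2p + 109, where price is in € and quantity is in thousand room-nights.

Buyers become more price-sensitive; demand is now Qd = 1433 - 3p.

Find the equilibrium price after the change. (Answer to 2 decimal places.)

Before the shock: 1433 - 2p = 2p + 109 ⇒ 1324 = 4p ⇒ p = 331, Q = 771.
The shock moves the curves to Qd = 1433 - 3p and Qs = 2p + 109.
New equilibrium: 1433 - 3p = 2p + 109 ⇒ 1324 = 5p ⇒ p = 264.8, Q = 638.6.

264.80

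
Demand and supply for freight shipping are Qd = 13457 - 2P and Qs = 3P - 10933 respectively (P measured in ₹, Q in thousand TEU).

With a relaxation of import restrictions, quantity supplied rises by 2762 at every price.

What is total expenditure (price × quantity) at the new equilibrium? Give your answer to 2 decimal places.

Original equilibrium: 13457 - 2P = 3P - 10933 gives 24390 = 5P, so P = 4878 and Q = 3701.
The new curves are Qd = 13457 - 2P (demand) and Qs = 3P - 8171 (supply).
Setting them equal: 13457 - 2P = 3P - 8171 → 21628 = 5P, so P = 4325.6 and Q = 4805.8.
New expenditure = 4325.6 × 4805.8 = 20787968.48.

20787968.48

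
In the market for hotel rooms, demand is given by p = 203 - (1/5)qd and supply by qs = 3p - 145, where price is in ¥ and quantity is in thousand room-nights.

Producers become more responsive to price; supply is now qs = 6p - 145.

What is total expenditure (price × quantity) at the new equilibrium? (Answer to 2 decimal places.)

Initially, 1015 - 5p = 3p - 145, so 1160 = 8p and p = 145, q = 290.
After the shift, demand is qd = 1015 - 5p and supply is qs = 6p - 145.
New equilibrium: 1015 - 5p = 6p - 145 ⇒ 1160 = 11p ⇒ p = 1160/11 ≈ 105.4545, q = 5365/11 ≈ 487.7273.
New expenditure = 105.4545 × 487.7273 = 51433.06.

51433.06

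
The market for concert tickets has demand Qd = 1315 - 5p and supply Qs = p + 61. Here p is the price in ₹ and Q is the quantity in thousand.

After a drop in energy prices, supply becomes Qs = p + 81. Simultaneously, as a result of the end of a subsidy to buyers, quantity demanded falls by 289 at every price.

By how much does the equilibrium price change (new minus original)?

-51.5

Solve the original market: 1315 - 5p = p + 61, hence p = 209 and Q = 270.
The shock moves the curves to Qd = 1026 - 5p and Qs = p + 81.
Clearing the new market: 1026 - 5p = p + 81, so p = 157.5 and Q = 238.5.
Δp = 157.5 − 209 = -51.5.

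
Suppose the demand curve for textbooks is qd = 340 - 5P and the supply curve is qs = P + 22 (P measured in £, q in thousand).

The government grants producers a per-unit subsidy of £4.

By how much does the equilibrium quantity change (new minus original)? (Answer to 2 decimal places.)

+3.33

Before the shock: 340 - 5P = P + 22 ⇒ 318 = 6P ⇒ P = 53, q = 75.
Since sellers receive the price plus the subsidy, the effective supply curve becomes qs = P + 26.
Equate the new curves: 340 - 5P = P + 26, giving 314 = 6P, P = 157/3 ≈ 52.3333, q = 235/3 ≈ 78.3333.
Δq = 78.3333 − 75 = +3.33.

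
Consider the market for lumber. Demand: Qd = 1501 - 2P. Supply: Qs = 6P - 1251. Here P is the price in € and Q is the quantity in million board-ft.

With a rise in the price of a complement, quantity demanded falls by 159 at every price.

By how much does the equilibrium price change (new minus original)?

-19.875

Initially, 1501 - 2P = 6P - 1251, so 2752 = 8P and P = 344, Q = 813.
After the shift, demand is Qd = 1342 - 2P and supply is Qs = 6P - 1251.
Clearing the new market: 1342 - 2P = 6P - 1251, so P = 324.125 and Q = 693.75.
ΔP = 324.125 − 344 = -19.875.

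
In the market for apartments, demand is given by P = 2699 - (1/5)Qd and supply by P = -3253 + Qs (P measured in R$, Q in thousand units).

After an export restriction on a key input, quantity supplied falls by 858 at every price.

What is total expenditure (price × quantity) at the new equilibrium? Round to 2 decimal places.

Before the shock: 13495 - 5P = P + 3253 ⇒ 10242 = 6P ⇒ P = 1707, Q = 4960.
After the shift, demand is Qd = 13495 - 5P and supply is Qs = P + 2395.
Setting them equal: 13495 - 5P = P + 2395 → 11100 = 6P, so P = 1850 and Q = 4245.
New expenditure = 1850 × 4245 = 7853250.00.

7853250.00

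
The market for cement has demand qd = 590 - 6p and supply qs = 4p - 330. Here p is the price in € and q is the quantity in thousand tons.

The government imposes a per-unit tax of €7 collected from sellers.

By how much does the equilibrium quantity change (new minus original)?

-16.8

Initially, 590 - 6p = 4p - 330, so 920 = 10p and p = 92, q = 38.
Since sellers keep the price net of the tax, the effective supply curve becomes qs = 4p - 358.
Equate the new curves: 590 - 6p = 4p - 358, giving 948 = 10p, p = 94.8, q = 21.2.
Δq = 21.2 − 38 = -16.8.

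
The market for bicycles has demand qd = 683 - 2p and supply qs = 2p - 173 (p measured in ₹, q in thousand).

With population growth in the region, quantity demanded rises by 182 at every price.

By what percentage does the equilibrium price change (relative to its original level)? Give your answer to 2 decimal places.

Initially, 683 - 2p = 2p - 173, so 856 = 4p and p = 214, q = 255.
With the change applied: demand qd = 865 - 2p, supply qs = 2p - 173.
Setting them equal: 865 - 2p = 2p - 173 → 1038 = 4p, so p = 259.5 and q = 346.
%Δp = (259.5 − 214) / 214 × 100 = +21.26%.

+21.26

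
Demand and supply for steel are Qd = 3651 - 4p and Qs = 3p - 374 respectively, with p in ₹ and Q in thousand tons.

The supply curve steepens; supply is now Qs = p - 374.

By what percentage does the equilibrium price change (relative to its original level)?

+40

Before the shock: 3651 - 4p = 3p - 374 ⇒ 4025 = 7p ⇒ p = 575, Q = 1351.
After the shift, demand is Qd = 3651 - 4p and supply is Qs = p - 374.
Clearing the new market: 3651 - 4p = p - 374, so p = 805 and Q = 431.
%Δp = (805 − 575) / 575 × 100 = +40%.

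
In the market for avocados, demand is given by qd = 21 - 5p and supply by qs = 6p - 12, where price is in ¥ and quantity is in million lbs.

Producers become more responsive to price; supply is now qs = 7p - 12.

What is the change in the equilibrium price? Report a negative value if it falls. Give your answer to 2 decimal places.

-0.25

Initially, 21 - 5p = 6p - 12, so 33 = 11p and p = 3, q = 6.
With the change applied: demand qd = 21 - 5p, supply qs = 7p - 12.
Equate the new curves: 21 - 5p = 7p - 12, giving 33 = 12p, p = 2.75, q = 7.25.
Δp = 2.75 − 3 = -0.25.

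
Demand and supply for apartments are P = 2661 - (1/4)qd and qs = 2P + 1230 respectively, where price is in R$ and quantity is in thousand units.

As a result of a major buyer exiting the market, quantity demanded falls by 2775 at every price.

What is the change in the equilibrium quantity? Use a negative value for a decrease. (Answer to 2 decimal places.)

-925.00

Solve the original market: 10644 - 4P = 2P + 1230, hence P = 1569 and q = 4368.
With the change applied: demand qd = 7869 - 4P, supply qs = 2P + 1230.
Equate the new curves: 7869 - 4P = 2P + 1230, giving 6639 = 6P, P = 1106.5, q = 3443.
Δq = 3443 − 4368 = -925.00.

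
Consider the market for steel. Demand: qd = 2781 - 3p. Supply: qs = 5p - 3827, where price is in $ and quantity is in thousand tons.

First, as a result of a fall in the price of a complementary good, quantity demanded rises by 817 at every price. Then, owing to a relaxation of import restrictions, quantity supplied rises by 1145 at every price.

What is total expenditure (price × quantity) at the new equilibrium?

Before the shock: 2781 - 3p = 5p - 3827 ⇒ 6608 = 8p ⇒ p = 826, q = 303.
The shock moves the curves to qd = 3598 - 3p and qs = 5p - 2682.
Setting them equal: 3598 - 3p = 5p - 2682 → 6280 = 8p, so p = 785 and q = 1243.
New expenditure = 785 × 1243 = 975755.

975755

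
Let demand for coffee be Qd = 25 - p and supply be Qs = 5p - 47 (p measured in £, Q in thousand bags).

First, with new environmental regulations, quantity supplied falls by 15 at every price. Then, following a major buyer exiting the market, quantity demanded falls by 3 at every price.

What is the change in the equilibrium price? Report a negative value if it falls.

Before the shock: 25 - p = 5p - 47 ⇒ 72 = 6p ⇒ p = 12, Q = 13.
The shock moves the curves to Qd = 22 - p and Qs = 5p - 62.
Equate the new curves: 22 - p = 5p - 62, giving 84 = 6p, p = 14, Q = 8.
Δp = 14 − 12 = +2.

+2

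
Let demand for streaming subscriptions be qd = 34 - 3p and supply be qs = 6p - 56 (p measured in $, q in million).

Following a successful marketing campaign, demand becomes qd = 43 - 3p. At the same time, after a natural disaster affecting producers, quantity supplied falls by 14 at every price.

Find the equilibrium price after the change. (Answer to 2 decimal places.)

Original equilibrium: 34 - 3p = 6p - 56 gives 90 = 9p, so p = 10 and q = 4.
The new curves are qd = 43 - 3p (demand) and qs = 6p - 70 (supply).
Equate the new curves: 43 - 3p = 6p - 70, giving 113 = 9p, p = 113/9 ≈ 12.5556, q = 16/3 ≈ 5.3333.

12.56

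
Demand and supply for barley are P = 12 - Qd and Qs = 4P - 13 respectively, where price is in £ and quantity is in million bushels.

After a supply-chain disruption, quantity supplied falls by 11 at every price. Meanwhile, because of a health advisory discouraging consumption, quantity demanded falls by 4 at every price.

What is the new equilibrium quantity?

1.6

Initially, 12 - P = 4P - 13, so 25 = 5P and P = 5, Q = 7.
The shock moves the curves to Qd = 8 - P and Qs = 4P - 24.
Equate the new curves: 8 - P = 4P - 24, giving 32 = 5P, P = 6.4, Q = 1.6.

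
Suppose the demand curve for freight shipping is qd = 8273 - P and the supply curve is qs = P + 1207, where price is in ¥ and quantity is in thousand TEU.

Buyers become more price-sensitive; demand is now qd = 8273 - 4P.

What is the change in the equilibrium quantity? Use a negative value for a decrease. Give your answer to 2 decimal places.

Initially, 8273 - P = P + 1207, so 7066 = 2P and P = 3533, q = 4740.
The new curves are qd = 8273 - 4P (demand) and qs = P + 1207 (supply).
Equate the new curves: 8273 - 4P = P + 1207, giving 7066 = 5P, P = 1413.2, q = 2620.2.
Δq = 2620.2 − 4740 = -2119.80.

-2119.80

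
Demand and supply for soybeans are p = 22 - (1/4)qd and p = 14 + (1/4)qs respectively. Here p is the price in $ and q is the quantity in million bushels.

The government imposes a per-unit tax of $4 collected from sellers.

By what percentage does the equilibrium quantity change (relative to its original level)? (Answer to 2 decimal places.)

-50.00

Solve the original market: 88 - 4p = 4p - 56, hence p = 18 and q = 16.
Since sellers keep the price net of the tax, the effective supply curve becomes qs = 4p - 72.
Setting them equal: 88 - 4p = 4p - 72 → 160 = 8p, so p = 20 and q = 8.
%Δq = (8 − 16) / 16 × 100 = -50.00%.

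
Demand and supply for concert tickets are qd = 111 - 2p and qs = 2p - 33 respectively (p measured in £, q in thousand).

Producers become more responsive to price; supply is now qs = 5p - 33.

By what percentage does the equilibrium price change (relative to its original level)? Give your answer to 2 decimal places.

Original equilibrium: 111 - 2p = 2p - 33 gives 144 = 4p, so p = 36 and q = 39.
The shock moves the curves to qd = 111 - 2p and qs = 5p - 33.
Equate the new curves: 111 - 2p = 5p - 33, giving 144 = 7p, p = 144/7 ≈ 20.5714, q = 489/7 ≈ 69.8571.
%Δp = (20.5714 − 36) / 36 × 100 = -42.86%.

-42.86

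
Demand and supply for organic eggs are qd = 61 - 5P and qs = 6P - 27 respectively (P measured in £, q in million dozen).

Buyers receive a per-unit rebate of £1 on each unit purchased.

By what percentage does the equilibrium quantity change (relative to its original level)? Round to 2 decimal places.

Before the shock: 61 - 5P = 6P - 27 ⇒ 88 = 11P ⇒ P = 8, q = 21.
Since buyers' out-of-pocket price is the market price minus the rebate, the effective demand curve becomes qd = 66 - 5P.
Clearing the new market: 66 - 5P = 6P - 27, so P = 93/11 ≈ 8.4545 and q = 261/11 ≈ 23.7273.
%Δq = (23.7273 − 21) / 21 × 100 = +12.99%.

+12.99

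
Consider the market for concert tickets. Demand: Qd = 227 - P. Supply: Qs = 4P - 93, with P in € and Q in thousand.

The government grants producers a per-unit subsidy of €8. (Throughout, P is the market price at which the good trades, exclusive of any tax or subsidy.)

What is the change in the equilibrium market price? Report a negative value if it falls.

-6.4

Original equilibrium: 227 - P = 4P - 93 gives 320 = 5P, so P = 64 and Q = 163.
Since sellers receive the price plus the subsidy, the effective supply curve becomes Qs = 4P - 61.
Equate the new curves: 227 - P = 4P - 61, giving 288 = 5P, P = 57.6, Q = 169.4.
ΔP = 57.6 − 64 = -6.4.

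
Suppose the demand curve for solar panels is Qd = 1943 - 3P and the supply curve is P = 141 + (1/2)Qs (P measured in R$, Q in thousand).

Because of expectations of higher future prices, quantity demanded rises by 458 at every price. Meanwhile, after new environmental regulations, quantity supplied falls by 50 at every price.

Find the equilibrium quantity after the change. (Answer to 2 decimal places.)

Solve the original market: 1943 - 3P = 2P - 282, hence P = 445 and Q = 608.
With the change applied: demand Qd = 2401 - 3P, supply Qs = 2P - 332.
Equate the new curves: 2401 - 3P = 2P - 332, giving 2733 = 5P, P = 546.6, Q = 761.2.

761.20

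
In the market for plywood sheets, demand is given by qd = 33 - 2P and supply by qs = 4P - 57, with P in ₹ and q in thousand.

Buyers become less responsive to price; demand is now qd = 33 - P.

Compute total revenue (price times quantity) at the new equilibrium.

270

Before the shock: 33 - 2P = 4P - 57 ⇒ 90 = 6P ⇒ P = 15, q = 3.
With the change applied: demand qd = 33 - P, supply qs = 4P - 57.
Clearing the new market: 33 - P = 4P - 57, so P = 18 and q = 15.
New expenditure = 18 × 15 = 270.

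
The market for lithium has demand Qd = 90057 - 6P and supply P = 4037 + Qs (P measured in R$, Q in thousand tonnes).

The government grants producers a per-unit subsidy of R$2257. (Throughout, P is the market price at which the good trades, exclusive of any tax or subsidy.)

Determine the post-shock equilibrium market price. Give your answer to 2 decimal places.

Solve the original market: 90057 - 6P = P - 4037, hence P = 13442 and Q = 9405.
Since sellers receive the price plus the subsidy, the effective supply curve becomes Qs = P - 1780.
Clearing the new market: 90057 - 6P = P - 1780, so P = 91837/7 ≈ 13119.5714 and Q = 79377/7 ≈ 11339.5714.

13119.57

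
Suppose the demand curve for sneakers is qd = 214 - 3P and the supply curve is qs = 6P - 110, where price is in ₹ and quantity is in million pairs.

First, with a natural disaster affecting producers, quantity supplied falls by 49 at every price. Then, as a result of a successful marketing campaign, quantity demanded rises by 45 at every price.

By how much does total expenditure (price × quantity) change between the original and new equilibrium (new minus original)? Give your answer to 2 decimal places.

+1741.85

Before the shock: 214 - 3P = 6P - 110 ⇒ 324 = 9P ⇒ P = 36, q = 106.
The shock moves the curves to qd = 259 - 3P and qs = 6P - 159.
Equate the new curves: 259 - 3P = 6P - 159, giving 418 = 9P, P = 418/9 ≈ 46.4444, q = 359/3 ≈ 119.6667.
Expenditure moves from 36×106 = 3816 to 46.4444×119.6667 = 5557.8519; change = +1741.85.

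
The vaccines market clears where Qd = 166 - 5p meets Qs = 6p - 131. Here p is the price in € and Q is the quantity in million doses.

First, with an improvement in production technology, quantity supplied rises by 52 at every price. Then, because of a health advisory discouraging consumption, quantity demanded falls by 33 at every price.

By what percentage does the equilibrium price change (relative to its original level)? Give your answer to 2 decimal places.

Original equilibrium: 166 - 5p = 6p - 131 gives 297 = 11p, so p = 27 and Q = 31.
After the shift, demand is Qd = 133 - 5p and supply is Qs = 6p - 79.
Equate the new curves: 133 - 5p = 6p - 79, giving 212 = 11p, p = 212/11 ≈ 19.2727, Q = 403/11 ≈ 36.6364.
%Δp = (19.2727 − 27) / 27 × 100 = -28.62%.

-28.62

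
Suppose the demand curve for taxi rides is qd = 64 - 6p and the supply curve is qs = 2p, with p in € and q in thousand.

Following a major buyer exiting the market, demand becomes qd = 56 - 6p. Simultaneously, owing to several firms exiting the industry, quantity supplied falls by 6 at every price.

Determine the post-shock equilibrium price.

Original equilibrium: 64 - 6p = 2p gives 64 = 8p, so p = 8 and q = 16.
With the change applied: demand qd = 56 - 6p, supply qs = 2p - 6.
Setting them equal: 56 - 6p = 2p - 6 → 62 = 8p, so p = 7.75 and q = 9.5.

7.75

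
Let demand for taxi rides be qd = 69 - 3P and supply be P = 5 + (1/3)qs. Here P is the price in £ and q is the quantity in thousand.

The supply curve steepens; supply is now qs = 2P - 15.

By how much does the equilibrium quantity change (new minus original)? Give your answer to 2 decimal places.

-8.40

Original equilibrium: 69 - 3P = 3P - 15 gives 84 = 6P, so P = 14 and q = 27.
With the change applied: demand qd = 69 - 3P, supply qs = 2P - 15.
Setting them equal: 69 - 3P = 2P - 15 → 84 = 5P, so P = 16.8 and q = 18.6.
Δq = 18.6 − 27 = -8.40.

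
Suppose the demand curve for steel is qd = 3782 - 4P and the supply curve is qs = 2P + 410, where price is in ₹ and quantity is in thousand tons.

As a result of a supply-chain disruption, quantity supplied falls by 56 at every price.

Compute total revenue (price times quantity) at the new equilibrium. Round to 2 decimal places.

Initially, 3782 - 4P = 2P + 410, so 3372 = 6P and P = 562, q = 1534.
After the shift, demand is qd = 3782 - 4P and supply is qs = 2P + 354.
New equilibrium: 3782 - 4P = 2P + 354 ⇒ 3428 = 6P ⇒ P = 1714/3 ≈ 571.3333, q = 4490/3 ≈ 1496.6667.
New expenditure = 571.3333 × 1496.6667 = 855095.56.

855095.56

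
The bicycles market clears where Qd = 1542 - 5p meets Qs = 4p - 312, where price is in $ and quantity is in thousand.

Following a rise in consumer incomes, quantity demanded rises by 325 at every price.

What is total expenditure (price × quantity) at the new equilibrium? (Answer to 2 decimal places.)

Before the shock: 1542 - 5p = 4p - 312 ⇒ 1854 = 9p ⇒ p = 206, Q = 512.
The new curves are Qd = 1867 - 5p (demand) and Qs = 4p - 312 (supply).
Equate the new curves: 1867 - 5p = 4p - 312, giving 2179 = 9p, p = 2179/9 ≈ 242.1111, Q = 5908/9 ≈ 656.4444.
New expenditure = 242.1111 × 656.4444 = 158932.49.

158932.49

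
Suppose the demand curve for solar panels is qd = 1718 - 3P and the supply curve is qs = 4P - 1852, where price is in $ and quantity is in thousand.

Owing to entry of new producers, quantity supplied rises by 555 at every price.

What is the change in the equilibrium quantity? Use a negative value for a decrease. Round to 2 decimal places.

Solve the original market: 1718 - 3P = 4P - 1852, hence P = 510 and q = 188.
The new curves are qd = 1718 - 3P (demand) and qs = 4P - 1297 (supply).
New equilibrium: 1718 - 3P = 4P - 1297 ⇒ 3015 = 7P ⇒ P = 3015/7 ≈ 430.7143, q = 2981/7 ≈ 425.8571.
Δq = 425.8571 − 188 = +237.86.

+237.86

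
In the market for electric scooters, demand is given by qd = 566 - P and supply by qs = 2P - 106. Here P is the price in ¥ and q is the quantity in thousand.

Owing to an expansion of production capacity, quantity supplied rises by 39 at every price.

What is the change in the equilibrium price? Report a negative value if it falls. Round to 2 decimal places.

-13.00

Solve the original market: 566 - P = 2P - 106, hence P = 224 and q = 342.
The new curves are qd = 566 - P (demand) and qs = 2P - 67 (supply).
Clearing the new market: 566 - P = 2P - 67, so P = 211 and q = 355.
ΔP = 211 − 224 = -13.00.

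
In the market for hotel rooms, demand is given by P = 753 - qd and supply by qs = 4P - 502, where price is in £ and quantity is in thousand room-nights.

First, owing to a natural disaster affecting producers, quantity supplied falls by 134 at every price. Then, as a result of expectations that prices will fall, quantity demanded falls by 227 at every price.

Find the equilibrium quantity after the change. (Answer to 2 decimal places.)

293.60

Solve the original market: 753 - P = 4P - 502, hence P = 251 and q = 502.
The shock moves the curves to qd = 526 - P and qs = 4P - 636.
New equilibrium: 526 - P = 4P - 636 ⇒ 1162 = 5P ⇒ P = 232.4, q = 293.6.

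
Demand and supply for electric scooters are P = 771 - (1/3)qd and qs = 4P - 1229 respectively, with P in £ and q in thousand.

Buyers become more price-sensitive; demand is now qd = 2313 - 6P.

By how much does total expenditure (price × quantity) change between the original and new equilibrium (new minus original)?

Solve the original market: 2313 - 3P = 4P - 1229, hence P = 506 and q = 795.
With the change applied: demand qd = 2313 - 6P, supply qs = 4P - 1229.
Equate the new curves: 2313 - 6P = 4P - 1229, giving 3542 = 10P, P = 354.2, q = 187.8.
Expenditure moves from 506×795 = 402270 to 354.2×187.8 = 66518.76; change = -335751.24.

-335751.24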